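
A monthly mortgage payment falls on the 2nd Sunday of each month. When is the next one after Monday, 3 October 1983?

October 1983 starts on a Saturday; its first Sunday is the 2nd, so the 2nd Sunday is the 9th — 9 October 1983.
9 October 1983 is after 3 October 1983, so that is the next one.

9 October 1983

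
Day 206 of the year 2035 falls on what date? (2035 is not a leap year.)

July 25, 2035

January has 31 days (206 − 31 = 175 remain).
February has 28 days (175 − 28 = 147 remain).
March has 31 days (147 − 31 = 116 remain).
April has 30 days (116 − 30 = 86 remain).
May has 31 days (86 − 31 = 55 remain).
June has 30 days (55 − 30 = 25 remain).
25 into July → July 25.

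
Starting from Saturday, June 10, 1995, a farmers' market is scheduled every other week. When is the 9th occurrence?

September 30, 1995

The 9th occurrence is 8 intervals after the first: 8 × 14 = 112 days after June 10, 1995.
June has 30 days — 20 days to the end of June leaves 92.
July has 31 days (61 left).
August has 31 days (30 left).
30 days into September → September 30, 1995.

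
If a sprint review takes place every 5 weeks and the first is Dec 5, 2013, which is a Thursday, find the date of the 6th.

The 6th occurrence is 5 intervals after the first: 5 × 35 = 175 days after Dec 5, 2013.
Dec has 31 days — 26 days to the end of Dec leaves 149.
Jan has 31 days (118 left).
Feb has 28 days (90 left).
Mar has 31 days (59 left).
Apr has 30 days (29 left).
29 days into May → May 29, 2014.

May 29, 2014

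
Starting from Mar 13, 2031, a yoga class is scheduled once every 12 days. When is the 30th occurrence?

The 30th occurrence is 29 intervals after the first: 29 × 12 = 348 days after Mar 13, 2031.
Mar has 31 days — 18 days to the end of Mar leaves 330.
Apr has 30 days (300 left).
May has 31 days (269 left).
Jun has 30 days (239 left).
Jul has 31 days (208 left).
Aug has 31 days (177 left).
Sep has 30 days (147 left).
Oct has 31 days (116 left).
Nov has 30 days (86 left).
Dec has 31 days (55 left).
Jan has 31 days (24 left).
24 days into Feb → Feb 24, 2032.

Feb 24, 2032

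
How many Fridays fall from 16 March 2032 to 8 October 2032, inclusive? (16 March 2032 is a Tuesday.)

30

16 March 2032 is a Tuesday; the first Friday on or after it is 19 March 2032 (3 days later).
From 19 March 2032 to 8 October 2032: 12 + 30 + 31 + 30 + 31 + 31 + 30 + 8 = 203 days (rest of March, April, May, June, July, August, September, October).
203 ÷ 7 = 29 full weeks with remainder 0, so 29 more Fridays after the first → 30.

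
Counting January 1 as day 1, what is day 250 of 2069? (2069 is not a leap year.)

September 7, 2069

January has 31 days (250 − 31 = 219 remain).
February has 28 days (219 − 28 = 191 remain).
March has 31 days (191 − 31 = 160 remain).
April has 30 days (160 − 30 = 130 remain).
May has 31 days (130 − 31 = 99 remain).
June has 30 days (99 − 30 = 69 remain).
July has 31 days (69 − 31 = 38 remain).
August has 31 days (38 − 31 = 7 remain).
7 into September → September 7.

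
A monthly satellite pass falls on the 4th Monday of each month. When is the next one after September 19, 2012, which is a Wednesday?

September 24, 2012

September 2012 starts on a Saturday; its first Monday is the 3rd, so the 4th Monday is the 24th — September 24, 2012.
September 24, 2012 is after September 19, 2012, so that is the next one.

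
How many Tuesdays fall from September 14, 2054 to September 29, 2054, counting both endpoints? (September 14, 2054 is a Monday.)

September 14, 2054 is a Monday; the first Tuesday on or after it is September 15, 2054 (1 day later).
From September 15, 2054 to September 29, 2054 is 29 − 15 = 14 days.
14 ÷ 7 = 2 full weeks with remainder 0, so 2 more Tuesdays after the first → 3.

3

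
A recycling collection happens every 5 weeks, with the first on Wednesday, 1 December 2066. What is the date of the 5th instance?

The 5th occurrence is 4 intervals after the first: 4 × 35 = 140 days after 1 December 2066.
December has 31 days — 30 days to the end of December leaves 110.
January has 31 days (79 left).
February has 28 days (51 left).
March has 31 days (20 left).
20 days into April → 20 April 2067.

20 April 2067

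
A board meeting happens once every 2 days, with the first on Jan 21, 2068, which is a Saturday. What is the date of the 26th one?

The 26th occurrence is 25 intervals after the first: 25 × 2 = 50 days after Jan 21, 2068.
Jan has 31 days — 10 days to the end of Jan leaves 40.
Feb has 29 days (11 left).
11 days into Mar → Mar 11, 2068.

Mar 11, 2068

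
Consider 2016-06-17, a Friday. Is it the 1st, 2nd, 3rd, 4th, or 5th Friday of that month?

3rd

Day 17 falls in week ⌈17/7⌉ of the month.
Days 1–7 hold the 1st Friday, 8–14 the 2nd, 15–21 the 3rd, 22–28 the 4th, 29–31 the 5th.
17 is in the range for the 3rd.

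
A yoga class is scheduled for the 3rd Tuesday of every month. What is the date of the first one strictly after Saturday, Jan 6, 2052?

Jan 16, 2052

Jan 2052 starts on a Monday; its first Tuesday is the 2nd, so the 3rd Tuesday is the 16th — Jan 16, 2052.
Jan 16, 2052 is after Jan 6, 2052, so that is the next one.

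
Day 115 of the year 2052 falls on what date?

January has 31 days (115 − 31 = 84 remain).
February has 29 days (84 − 29 = 55 remain).
March has 31 days (55 − 31 = 24 remain).
24 into April → April 24.

2052-04-24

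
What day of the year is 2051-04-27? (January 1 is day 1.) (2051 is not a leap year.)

Days in months before April: 31 + 28 + 31 = 90.
Plus 27 days into April → day 117.

117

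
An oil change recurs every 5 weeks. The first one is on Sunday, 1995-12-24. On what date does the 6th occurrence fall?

The 6th occurrence is 5 intervals after the first: 5 × 35 = 175 days after 1995-12-24.
December has 31 days — 7 days to the end of December leaves 168.
January has 31 days (137 left).
February has 29 days (108 left).
March has 31 days (77 left).
April has 30 days (47 left).
May has 31 days (16 left).
16 days into June → 1996-06-16.

1996-06-16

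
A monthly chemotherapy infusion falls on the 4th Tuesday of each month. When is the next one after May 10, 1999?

May 25, 1999

May 1999 starts on a Saturday; its first Tuesday is the 4th, so the 4th Tuesday is the 25th — May 25, 1999.
May 25, 1999 is after May 10, 1999, so that is the next one.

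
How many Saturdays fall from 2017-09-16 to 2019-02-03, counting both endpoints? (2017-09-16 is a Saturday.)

2017-09-16 is a Saturday; the first Saturday on or after it is 2017-09-16.
From 2017-09-16 to 2019-02-03: 106 + 365 + 34 = 505 days (rest of 2017, 2018, to 2019-02-03 in 2019).
505 ÷ 7 = 72 full weeks with remainder 1, so 72 more Saturdays after the first → 73.

73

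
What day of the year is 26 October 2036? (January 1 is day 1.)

300

Days in months before October: 31 + 29 + 31 + 30 + 31 + 30 + 31 + 31 + 30 = 274.
Plus 26 days into October → day 300.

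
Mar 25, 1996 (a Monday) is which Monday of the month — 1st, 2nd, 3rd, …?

Day 25 falls in week ⌈25/7⌉ of the month.
Days 1–7 hold the 1st Monday, 8–14 the 2nd, 15–21 the 3rd, 22–28 the 4th, 29–31 the 5th.
25 is in the range for the 4th.

4th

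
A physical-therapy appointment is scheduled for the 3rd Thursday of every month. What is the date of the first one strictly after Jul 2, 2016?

Jul 2016 starts on a Friday; its first Thursday is the 7th, so the 3rd Thursday is the 21st — Jul 21, 2016.
Jul 21, 2016 is after Jul 2, 2016, so that is the next one.

Jul 21, 2016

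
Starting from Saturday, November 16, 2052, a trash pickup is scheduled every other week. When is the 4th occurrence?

December 28, 2052

The 4th occurrence is 3 intervals after the first: 3 × 14 = 42 days after November 16, 2052.
November has 30 days — 14 days to the end of November leaves 28.
28 days into December → December 28, 2052.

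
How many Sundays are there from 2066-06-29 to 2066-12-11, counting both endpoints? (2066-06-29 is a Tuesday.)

23

2066-06-29 is a Tuesday; the first Sunday on or after it is 2066-07-04 (5 days later).
From 2066-07-04 to 2066-12-11: 27 + 31 + 30 + 31 + 30 + 11 = 160 days (rest of July, August, September, October, November, December).
160 ÷ 7 = 22 full weeks with remainder 6, so 22 more Sundays after the first → 23.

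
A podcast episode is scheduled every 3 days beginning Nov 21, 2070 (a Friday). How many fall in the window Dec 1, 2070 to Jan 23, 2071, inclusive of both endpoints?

Occurrences land 3·i days after Nov 21, 2070 for i = 0, 1, 2, …
Dec 1, 2070 is 10 days after the start; 10 ÷ 3 = 3 remainder 1; since the remainder is 1, round up to i = 4. First occurrence in the window: #5 on Dec 3, 2070 (4×3 = 12 days in).
Jan 23, 2071 is 63 days after the start; 63 ÷ 3 = 21 remainder 0. Last occurrence in the window: #22 on Jan 23, 2071.
Occurrences #5 through #22: 18 in total.

18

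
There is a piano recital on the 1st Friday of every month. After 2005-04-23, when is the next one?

2005-05-06

April 2005 starts on a Friday, so its 1st Friday is 2005-04-01.
That is not after 2005-04-23, so look at May 2005.
May 2005 starts on a Sunday, so its 1st Friday is 2005-05-06 (5 days in).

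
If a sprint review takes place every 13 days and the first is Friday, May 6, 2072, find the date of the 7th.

Jul 23, 2072

The 7th occurrence is 6 intervals after the first: 6 × 13 = 78 days after May 6, 2072.
May has 31 days — 25 days to the end of May leaves 53.
Jun has 30 days (23 left).
23 days into Jul → Jul 23, 2072.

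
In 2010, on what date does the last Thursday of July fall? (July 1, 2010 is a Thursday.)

July 29, 2010

July 2010 begins on a Thursday, so the first Thursday is July 1.
July 2010 has 31 days. Adding weeks: 1, 8, 15, 22, 29 — the last one ≤ 31 is the 29th.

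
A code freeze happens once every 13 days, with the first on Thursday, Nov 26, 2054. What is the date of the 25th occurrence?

Oct 4, 2055

The 25th occurrence is 24 intervals after the first: 24 × 13 = 312 days after Nov 26, 2054.
Nov has 30 days — 4 days to the end of Nov leaves 308.
Dec has 31 days (277 left).
Jan has 31 days (246 left).
Feb has 28 days (218 left).
Mar has 31 days (187 left).
Apr has 30 days (157 left).
May has 31 days (126 left).
Jun has 30 days (96 left).
Jul has 31 days (65 left).
Aug has 31 days (34 left).
Sep has 30 days (4 left).
4 days into Oct → Oct 4, 2055.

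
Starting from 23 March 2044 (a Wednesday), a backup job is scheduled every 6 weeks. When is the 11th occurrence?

The 11th occurrence is 10 intervals after the first: 10 × 42 = 420 days after 23 March 2044.
March has 31 days — 8 days to the end of March leaves 412.
From end of March to end of 2044 is 275 days (137 left).
January has 31 days (106 left).
February has 28 days (78 left).
March has 31 days (47 left).
April has 30 days (17 left).
17 days into May → 17 May 2045.

17 May 2045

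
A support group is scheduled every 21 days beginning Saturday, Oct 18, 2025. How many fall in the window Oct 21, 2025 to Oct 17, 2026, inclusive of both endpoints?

17

Occurrences land 21·i days after Oct 18, 2025 for i = 0, 1, 2, …
Oct 21, 2025 is 3 days after the start; 3 ÷ 21 = 0 remainder 3; since the remainder is 3, round up to i = 1. First occurrence in the window: #2 on Nov 8, 2025 (1×21 = 21 days in).
Oct 17, 2026 is 364 days after the start; 364 ÷ 21 = 17 remainder 7. Last occurrence in the window: #18 on Oct 10, 2026.
Occurrences #2 through #18: 17 in total.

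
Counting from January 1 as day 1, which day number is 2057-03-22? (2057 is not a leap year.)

81

Days in months before March: 31 + 28 = 59.
Plus 22 days into March → day 81.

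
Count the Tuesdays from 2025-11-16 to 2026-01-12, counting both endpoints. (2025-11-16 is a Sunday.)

8

2025-11-16 is a Sunday; the first Tuesday on or after it is 2025-11-18 (2 days later).
From 2025-11-18 to 2026-01-12: 12 + 31 + 12 = 55 days (rest of November, December, January).
55 ÷ 7 = 7 full weeks with remainder 6, so 7 more Tuesdays after the first → 8.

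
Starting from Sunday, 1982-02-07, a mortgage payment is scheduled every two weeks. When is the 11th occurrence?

1982-06-27

The 11th occurrence is 10 intervals after the first: 10 × 14 = 140 days after 1982-02-07.
February has 28 days — 21 days to the end of February leaves 119.
March has 31 days (88 left).
April has 30 days (58 left).
May has 31 days (27 left).
27 days into June → 1982-06-27.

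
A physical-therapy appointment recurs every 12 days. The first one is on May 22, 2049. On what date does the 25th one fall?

The 25th occurrence is 24 intervals after the first: 24 × 12 = 288 days after May 22, 2049.
May has 31 days — 9 days to the end of May leaves 279.
June has 30 days (249 left).
July has 31 days (218 left).
August has 31 days (187 left).
September has 30 days (157 left).
October has 31 days (126 left).
November has 30 days (96 left).
December has 31 days (65 left).
January has 31 days (34 left).
February has 28 days (6 left).
6 days into March → March 6, 2050.

March 6, 2050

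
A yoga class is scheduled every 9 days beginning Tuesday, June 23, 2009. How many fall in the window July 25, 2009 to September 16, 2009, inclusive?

6

Occurrences land 9·i days after June 23, 2009 for i = 0, 1, 2, …
July 25, 2009 is 32 days after the start; 32 ÷ 9 = 3 remainder 5; since the remainder is 5, round up to i = 4. First occurrence in the window: #5 on July 29, 2009 (4×9 = 36 days in).
September 16, 2009 is 85 days after the start; 85 ÷ 9 = 9 remainder 4. Last occurrence in the window: #10 on September 12, 2009.
Occurrences #5 through #10: 6 in total.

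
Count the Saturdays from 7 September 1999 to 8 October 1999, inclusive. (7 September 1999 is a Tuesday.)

4

7 September 1999 is a Tuesday; the first Saturday on or after it is 11 September 1999 (4 days later).
From 11 September 1999 to 8 October 1999: 19 + 8 = 27 days (rest of September, October).
27 ÷ 7 = 3 full weeks with remainder 6, so 3 more Saturdays after the first → 4.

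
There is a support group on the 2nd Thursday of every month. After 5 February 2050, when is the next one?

10 February 2050

February 2050 starts on a Tuesday; its first Thursday is the 3rd, so the 2nd Thursday is the 10th — 10 February 2050.
10 February 2050 is after 5 February 2050, so that is the next one.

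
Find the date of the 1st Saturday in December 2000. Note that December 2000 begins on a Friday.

2000-12-02

December 2000 begins on a Friday, so the first Saturday is December 2 (1 day later).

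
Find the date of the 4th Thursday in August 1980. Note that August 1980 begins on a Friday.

August 28, 1980

August 1980 begins on a Friday, so the first Thursday is August 7 (6 days later).
The 4th Thursday is 3 weeks later: 7 + 21 = 28.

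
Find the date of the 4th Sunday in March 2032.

March 28, 2032

March 2032 begins on a Monday, so the first Sunday is March 7 (6 days later).
The 4th Sunday is 3 weeks later: 7 + 21 = 28.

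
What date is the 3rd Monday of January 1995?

The first Monday of January 1995 is January 2.
The 3rd Monday is 2 weeks later: 2 + 14 = 16.

16 January 1995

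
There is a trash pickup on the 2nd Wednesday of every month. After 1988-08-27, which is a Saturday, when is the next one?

1988-09-14

August 1988 starts on a Monday; its first Wednesday is the 3rd, so the 2nd Wednesday is the 10th — 1988-08-10.
That is not after 1988-08-27, so look at September 1988.
September 1988 starts on a Thursday; its first Wednesday is the 7th, so the 2nd Wednesday is the 14th — 1988-09-14.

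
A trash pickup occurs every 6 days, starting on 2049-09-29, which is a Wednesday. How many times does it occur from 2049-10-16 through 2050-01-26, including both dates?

17

Occurrences land 6·i days after 2049-09-29 for i = 0, 1, 2, …
2049-10-16 is 17 days after the start; 17 ÷ 6 = 2 remainder 5; since the remainder is 5, round up to i = 3. First occurrence in the window: #4 on 2049-10-17 (3×6 = 18 days in).
2050-01-26 is 119 days after the start; 119 ÷ 6 = 19 remainder 5. Last occurrence in the window: #20 on 2050-01-21.
Occurrences #4 through #20: 17 in total.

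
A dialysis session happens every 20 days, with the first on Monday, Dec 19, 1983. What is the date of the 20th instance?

The 20th occurrence is 19 intervals after the first: 19 × 20 = 380 days after Dec 19, 1983.
Dec has 31 days — 12 days to the end of Dec leaves 368.
Jan has 31 days (337 left).
Feb has 29 days (308 left).
Mar has 31 days (277 left).
Apr has 30 days (247 left).
May has 31 days (216 left).
Jun has 30 days (186 left).
Jul has 31 days (155 left).
Aug has 31 days (124 left).
Sep has 30 days (94 left).
Oct has 31 days (63 left).
Nov has 30 days (33 left).
Dec has 31 days (2 left).
2 days into Jan → Jan 2, 1985.

Jan 2, 1985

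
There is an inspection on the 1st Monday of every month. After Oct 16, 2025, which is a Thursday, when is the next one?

Oct 2025 starts on a Wednesday, so its 1st Monday is Oct 6, 2025 (5 days in).
That is not after Oct 16, 2025, so look at Nov 2025.
Nov 2025 starts on a Saturday, so its 1st Monday is Nov 3, 2025 (2 days in).

Nov 3, 2025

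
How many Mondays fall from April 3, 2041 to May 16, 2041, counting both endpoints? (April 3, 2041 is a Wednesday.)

April 3, 2041 is a Wednesday; the first Monday on or after it is April 8, 2041 (5 days later).
From April 8, 2041 to May 16, 2041: 22 + 16 = 38 days (rest of April, May).
38 ÷ 7 = 5 full weeks with remainder 3, so 5 more Mondays after the first → 6.

6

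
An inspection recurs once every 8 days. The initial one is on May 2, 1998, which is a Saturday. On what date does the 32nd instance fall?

The 32nd occurrence is 31 intervals after the first: 31 × 8 = 248 days after May 2, 1998.
May has 31 days — 29 days to the end of May leaves 219.
June has 30 days (189 left).
July has 31 days (158 left).
August has 31 days (127 left).
September has 30 days (97 left).
October has 31 days (66 left).
November has 30 days (36 left).
December has 31 days (5 left).
5 days into January → January 5, 1999.

January 5, 1999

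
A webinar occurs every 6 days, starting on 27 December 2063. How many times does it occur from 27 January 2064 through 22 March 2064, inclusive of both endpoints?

9

Occurrences land 6·i days after 27 December 2063 for i = 0, 1, 2, …
27 January 2064 is 31 days after the start; 31 ÷ 6 = 5 remainder 1; since the remainder is 1, round up to i = 6. First occurrence in the window: #7 on 1 February 2064 (6×6 = 36 days in).
22 March 2064 is 86 days after the start; 86 ÷ 6 = 14 remainder 2. Last occurrence in the window: #15 on 20 March 2064.
Occurrences #7 through #15: 9 in total.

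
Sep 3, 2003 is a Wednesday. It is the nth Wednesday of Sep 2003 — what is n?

1st

Day 3 falls in week ⌈3/7⌉ of the month.
Days 1–7 hold the 1st Wednesday, 8–14 the 2nd, 15–21 the 3rd, 22–28 the 4th, 29–31 the 5th.
3 is in the range for the 1st.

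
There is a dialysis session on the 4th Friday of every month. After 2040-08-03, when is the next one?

August 2040 starts on a Wednesday; its first Friday is the 3rd, so the 4th Friday is the 24th — 2040-08-24.
2040-08-24 is after 2040-08-03, so that is the next one.

2040-08-24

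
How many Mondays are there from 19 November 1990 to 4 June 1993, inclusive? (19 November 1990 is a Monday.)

19 November 1990 is a Monday; the first Monday on or after it is 19 November 1990.
From 19 November 1990 to 4 June 1993: 42 + 365 + 366 + 155 = 928 days (rest of 1990, 1991, 1992, to 4 June 1993 in 1993).
928 ÷ 7 = 132 full weeks with remainder 4, so 132 more Mondays after the first → 133.

133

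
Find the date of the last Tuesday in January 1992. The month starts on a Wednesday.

1992-01-28

January 1992 begins on a Wednesday, so the first Tuesday is January 7 (6 days later).
January 1992 has 31 days. Adding weeks: 7, 14, 21, 28 — the last one ≤ 31 is the 28th.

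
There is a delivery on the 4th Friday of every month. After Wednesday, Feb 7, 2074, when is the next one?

Feb 2074 starts on a Thursday; its first Friday is the 2nd, so the 4th Friday is the 23rd — Feb 23, 2074.
Feb 23, 2074 is after Feb 7, 2074, so that is the next one.

Feb 23, 2074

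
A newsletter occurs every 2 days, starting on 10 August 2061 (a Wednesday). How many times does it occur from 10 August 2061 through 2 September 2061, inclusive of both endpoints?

Occurrences land 2·i days after 10 August 2061 for i = 0, 1, 2, …
The window opens on the start date, so the first occurrence inside is #1 on 10 August 2061.
2 September 2061 is 23 days after the start; 23 ÷ 2 = 11 remainder 1. Last occurrence in the window: #12 on 1 September 2061.
Occurrences #1 through #12: 12 in total.

12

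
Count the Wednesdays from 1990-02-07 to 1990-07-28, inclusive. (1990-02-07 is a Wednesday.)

25

1990-02-07 is a Wednesday; the first Wednesday on or after it is 1990-02-07.
From 1990-02-07 to 1990-07-28: 21 + 31 + 30 + 31 + 30 + 28 = 171 days (rest of February, March, April, May, June, July).
171 ÷ 7 = 24 full weeks with remainder 3, so 24 more Wednesdays after the first → 25.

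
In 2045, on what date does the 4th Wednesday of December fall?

2045-12-27

December 2045 begins on a Friday, so the first Wednesday is December 6 (5 days later).
The 4th Wednesday is 3 weeks later: 6 + 21 = 27.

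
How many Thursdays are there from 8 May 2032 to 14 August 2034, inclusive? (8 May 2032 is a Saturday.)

118

8 May 2032 is a Saturday; the first Thursday on or after it is 13 May 2032 (5 days later).
From 13 May 2032 to 14 August 2034: 232 + 365 + 226 = 823 days (rest of 2032, 2033, to 14 August 2034 in 2034).
823 ÷ 7 = 117 full weeks with remainder 4, so 117 more Thursdays after the first → 118.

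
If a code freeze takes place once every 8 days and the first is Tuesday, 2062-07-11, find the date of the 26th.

2063-01-27

The 26th occurrence is 25 intervals after the first: 25 × 8 = 200 days after 2062-07-11.
July has 31 days — 20 days to the end of July leaves 180.
August has 31 days (149 left).
September has 30 days (119 left).
October has 31 days (88 left).
November has 30 days (58 left).
December has 31 days (27 left).
27 days into January → 2063-01-27.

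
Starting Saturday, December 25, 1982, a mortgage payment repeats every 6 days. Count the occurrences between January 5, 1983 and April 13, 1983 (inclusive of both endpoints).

17

Occurrences land 6·i days after December 25, 1982 for i = 0, 1, 2, …
January 5, 1983 is 11 days after the start; 11 ÷ 6 = 1 remainder 5; since the remainder is 5, round up to i = 2. First occurrence in the window: #3 on January 6, 1983 (2×6 = 12 days in).
April 13, 1983 is 109 days after the start; 109 ÷ 6 = 18 remainder 1. Last occurrence in the window: #19 on April 12, 1983.
Occurrences #3 through #19: 17 in total.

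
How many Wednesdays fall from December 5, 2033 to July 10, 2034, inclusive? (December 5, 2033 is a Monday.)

31

December 5, 2033 is a Monday; the first Wednesday on or after it is December 7, 2033 (2 days later).
From December 7, 2033 to July 10, 2034: 24 + 31 + 28 + 31 + 30 + 31 + 30 + 10 = 215 days (rest of December, January, February, March, April, May, June, July).
215 ÷ 7 = 30 full weeks with remainder 5, so 30 more Wednesdays after the first → 31.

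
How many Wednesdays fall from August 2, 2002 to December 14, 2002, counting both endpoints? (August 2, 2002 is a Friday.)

August 2, 2002 is a Friday; the first Wednesday on or after it is August 7, 2002 (5 days later).
From August 7, 2002 to December 14, 2002: 24 + 30 + 31 + 30 + 14 = 129 days (rest of August, September, October, November, December).
129 ÷ 7 = 18 full weeks with remainder 3, so 18 more Wednesdays after the first → 19.

19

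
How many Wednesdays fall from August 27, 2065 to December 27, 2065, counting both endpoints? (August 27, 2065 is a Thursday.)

August 27, 2065 is a Thursday; the first Wednesday on or after it is September 2, 2065 (6 days later).
From September 2, 2065 to December 27, 2065: 28 + 31 + 30 + 27 = 116 days (rest of September, October, November, December).
116 ÷ 7 = 16 full weeks with remainder 4, so 16 more Wednesdays after the first → 17.

17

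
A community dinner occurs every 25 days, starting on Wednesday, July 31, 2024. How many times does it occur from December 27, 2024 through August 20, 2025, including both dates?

10

Occurrences land 25·i days after July 31, 2024 for i = 0, 1, 2, …
December 27, 2024 is 149 days after the start; 149 ÷ 25 = 5 remainder 24; since the remainder is 24, round up to i = 6. First occurrence in the window: #7 on December 28, 2024 (6×25 = 150 days in).
August 20, 2025 is 385 days after the start; 385 ÷ 25 = 15 remainder 10. Last occurrence in the window: #16 on August 10, 2025.
Occurrences #7 through #16: 10 in total.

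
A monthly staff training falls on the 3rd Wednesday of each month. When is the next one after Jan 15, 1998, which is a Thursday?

Jan 21, 1998

Jan 1998 starts on a Thursday; its first Wednesday is the 7th, so the 3rd Wednesday is the 21st — Jan 21, 1998.
Jan 21, 1998 is after Jan 15, 1998, so that is the next one.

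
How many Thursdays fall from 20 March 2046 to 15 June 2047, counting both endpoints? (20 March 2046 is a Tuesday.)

65

20 March 2046 is a Tuesday; the first Thursday on or after it is 22 March 2046 (2 days later).
From 22 March 2046 to 15 June 2047: 284 + 166 = 450 days (rest of 2046, to 15 June 2047 in 2047).
450 ÷ 7 = 64 full weeks with remainder 2, so 64 more Thursdays after the first → 65.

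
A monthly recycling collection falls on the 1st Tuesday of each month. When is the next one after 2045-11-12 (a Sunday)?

November 2045 starts on a Wednesday, so its 1st Tuesday is 2045-11-07 (6 days in).
That is not after 2045-11-12, so look at December 2045.
December 2045 starts on a Friday, so its 1st Tuesday is 2045-12-05 (4 days in).

2045-12-05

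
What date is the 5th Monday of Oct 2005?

Oct 2005 begins on a Saturday, so the first Monday is Oct 3 (2 days later).
The 5th Monday is 4 weeks later: 3 + 28 = 31.

Oct 31, 2005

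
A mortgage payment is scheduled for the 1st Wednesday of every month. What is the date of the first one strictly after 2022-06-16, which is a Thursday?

2022-07-06

June 2022 starts on a Wednesday, so its 1st Wednesday is 2022-06-01.
That is not after 2022-06-16, so look at July 2022.
July 2022 starts on a Friday, so its 1st Wednesday is 2022-07-06 (5 days in).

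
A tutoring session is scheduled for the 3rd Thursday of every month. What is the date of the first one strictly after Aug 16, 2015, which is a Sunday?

Aug 20, 2015

Aug 2015 starts on a Saturday; its first Thursday is the 6th, so the 3rd Thursday is the 20th — Aug 20, 2015.
Aug 20, 2015 is after Aug 16, 2015, so that is the next one.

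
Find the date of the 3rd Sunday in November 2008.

November 16, 2008

November 2008 begins on a Saturday, so the first Sunday is November 2 (1 day later).
The 3rd Sunday is 2 weeks later: 2 + 14 = 16.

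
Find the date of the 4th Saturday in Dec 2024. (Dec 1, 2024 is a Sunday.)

Dec 28, 2024

Dec 2024 begins on a Sunday, so the first Saturday is Dec 7 (6 days later).
The 4th Saturday is 3 weeks later: 7 + 21 = 28.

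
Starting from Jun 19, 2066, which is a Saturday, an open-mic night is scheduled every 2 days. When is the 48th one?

Sep 21, 2066

The 48th occurrence is 47 intervals after the first: 47 × 2 = 94 days after Jun 19, 2066.
Jun has 30 days — 11 days to the end of Jun leaves 83.
Jul has 31 days (52 left).
Aug has 31 days (21 left).
21 days into Sep → Sep 21, 2066.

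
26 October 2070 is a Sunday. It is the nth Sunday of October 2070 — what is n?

Day 26 falls in week ⌈26/7⌉ of the month.
Days 1–7 hold the 1st Sunday, 8–14 the 2nd, 15–21 the 3rd, 22–28 the 4th, 29–31 the 5th.
26 is in the range for the 4th.

4th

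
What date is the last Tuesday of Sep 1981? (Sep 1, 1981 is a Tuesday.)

Sep 29, 1981

Sep 1981 begins on a Tuesday, so the first Tuesday is Sep 1.
Sep 1981 has 30 days. Adding weeks: 1, 8, 15, 22, 29 — the last one ≤ 30 is the 29th.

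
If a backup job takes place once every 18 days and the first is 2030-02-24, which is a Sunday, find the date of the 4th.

The 4th occurrence is 3 intervals after the first: 3 × 18 = 54 days after 2030-02-24.
February has 28 days — 4 days to the end of February leaves 50.
March has 31 days (19 left).
19 days into April → 2030-04-19.

2030-04-19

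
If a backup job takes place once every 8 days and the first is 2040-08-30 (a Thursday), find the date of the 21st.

2041-02-06

The 21st occurrence is 20 intervals after the first: 20 × 8 = 160 days after 2040-08-30.
August has 31 days — 1 day to the end of August leaves 159.
September has 30 days (129 left).
October has 31 days (98 left).
November has 30 days (68 left).
December has 31 days (37 left).
January has 31 days (6 left).
6 days into February → 2041-02-06.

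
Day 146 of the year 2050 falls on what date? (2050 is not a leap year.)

2050-05-26

January has 31 days (146 − 31 = 115 remain).
February has 28 days (115 − 28 = 87 remain).
March has 31 days (87 − 31 = 56 remain).
April has 30 days (56 − 30 = 26 remain).
26 into May → May 26.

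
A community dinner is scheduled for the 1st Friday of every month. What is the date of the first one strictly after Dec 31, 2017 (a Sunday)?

Jan 5, 2018

Dec 2017 starts on a Friday, so its 1st Friday is Dec 1, 2017.
That is not after Dec 31, 2017, so look at Jan 2018.
Jan 2018 starts on a Monday, so its 1st Friday is Jan 5, 2018 (4 days in).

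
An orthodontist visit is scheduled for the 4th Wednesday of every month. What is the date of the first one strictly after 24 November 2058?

November 2058 starts on a Friday; its first Wednesday is the 6th, so the 4th Wednesday is the 27th — 27 November 2058.
27 November 2058 is after 24 November 2058, so that is the next one.

27 November 2058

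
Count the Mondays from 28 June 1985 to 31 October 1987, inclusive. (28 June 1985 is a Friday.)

122

28 June 1985 is a Friday; the first Monday on or after it is 1 July 1985 (3 days later).
From 1 July 1985 to 31 October 1987: 183 + 365 + 304 = 852 days (rest of 1985, 1986, to 31 October 1987 in 1987).
852 ÷ 7 = 121 full weeks with remainder 5, so 121 more Mondays after the first → 122.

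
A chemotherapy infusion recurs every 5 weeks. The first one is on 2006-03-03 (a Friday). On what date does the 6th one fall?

2006-08-25

The 6th occurrence is 5 intervals after the first: 5 × 35 = 175 days after 2006-03-03.
March has 31 days — 28 days to the end of March leaves 147.
April has 30 days (117 left).
May has 31 days (86 left).
June has 30 days (56 left).
July has 31 days (25 left).
25 days into August → 2006-08-25.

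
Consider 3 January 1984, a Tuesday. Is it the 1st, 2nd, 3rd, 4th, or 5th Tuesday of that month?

1st

Day 3 falls in week ⌈3/7⌉ of the month.
Days 1–7 hold the 1st Tuesday, 8–14 the 2nd, 15–21 the 3rd, 22–28 the 4th, 29–31 the 5th.
3 is in the range for the 1st.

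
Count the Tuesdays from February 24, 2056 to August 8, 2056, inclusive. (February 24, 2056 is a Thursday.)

24

February 24, 2056 is a Thursday; the first Tuesday on or after it is February 29, 2056 (5 days later).
From February 29, 2056 to August 8, 2056: 0 + 31 + 30 + 31 + 30 + 31 + 8 = 161 days (rest of February, March, April, May, June, July, August).
161 ÷ 7 = 23 full weeks with remainder 0, so 23 more Tuesdays after the first → 24.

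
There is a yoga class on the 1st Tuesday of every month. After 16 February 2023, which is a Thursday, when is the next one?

7 March 2023

February 2023 starts on a Wednesday, so its 1st Tuesday is 7 February 2023 (6 days in).
That is not after 16 February 2023, so look at March 2023.
March 2023 starts on a Wednesday, so its 1st Tuesday is 7 March 2023 (6 days in).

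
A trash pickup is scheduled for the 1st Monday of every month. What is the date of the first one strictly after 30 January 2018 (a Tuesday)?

5 February 2018

January 2018 starts on a Monday, so its 1st Monday is 1 January 2018.
That is not after 30 January 2018, so look at February 2018.
February 2018 starts on a Thursday, so its 1st Monday is 5 February 2018 (4 days in).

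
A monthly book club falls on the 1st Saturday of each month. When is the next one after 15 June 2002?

June 2002 starts on a Saturday, so its 1st Saturday is 1 June 2002.
That is not after 15 June 2002, so look at July 2002.
July 2002 starts on a Monday, so its 1st Saturday is 6 July 2002 (5 days in).

6 July 2002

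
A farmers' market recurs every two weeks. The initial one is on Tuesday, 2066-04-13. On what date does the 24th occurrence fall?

2067-03-01

The 24th occurrence is 23 intervals after the first: 23 × 14 = 322 days after 2066-04-13.
April has 30 days — 17 days to the end of April leaves 305.
May has 31 days (274 left).
June has 30 days (244 left).
July has 31 days (213 left).
August has 31 days (182 left).
September has 30 days (152 left).
October has 31 days (121 left).
November has 30 days (91 left).
December has 31 days (60 left).
January has 31 days (29 left).
February has 28 days (1 left).
1 day into March → 2067-03-01.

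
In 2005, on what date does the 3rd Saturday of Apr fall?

The first Saturday of Apr 2005 is Apr 2.
The 3rd Saturday is 2 weeks later: 2 + 14 = 16.

Apr 16, 2005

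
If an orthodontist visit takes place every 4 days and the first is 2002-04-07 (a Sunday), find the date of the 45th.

2002-09-30

The 45th occurrence is 44 intervals after the first: 44 × 4 = 176 days after 2002-04-07.
April has 30 days — 23 days to the end of April leaves 153.
May has 31 days (122 left).
June has 30 days (92 left).
July has 31 days (61 left).
August has 31 days (30 left).
30 days into September → 2002-09-30.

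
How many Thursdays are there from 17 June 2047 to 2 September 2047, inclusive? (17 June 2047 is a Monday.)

11

17 June 2047 is a Monday; the first Thursday on or after it is 20 June 2047 (3 days later).
From 20 June 2047 to 2 September 2047: 10 + 31 + 31 + 2 = 74 days (rest of June, July, August, September).
74 ÷ 7 = 10 full weeks with remainder 4, so 10 more Thursdays after the first → 11.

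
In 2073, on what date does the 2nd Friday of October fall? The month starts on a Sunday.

October 13, 2073

October 2073 begins on a Sunday, so the first Friday is October 6 (5 days later).
The 2nd Friday is 1 weeks later: 6 + 7 = 13.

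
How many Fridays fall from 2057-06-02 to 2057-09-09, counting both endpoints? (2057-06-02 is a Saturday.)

14

2057-06-02 is a Saturday; the first Friday on or after it is 2057-06-08 (6 days later).
From 2057-06-08 to 2057-09-09: 22 + 31 + 31 + 9 = 93 days (rest of June, July, August, September).
93 ÷ 7 = 13 full weeks with remainder 2, so 13 more Fridays after the first → 14.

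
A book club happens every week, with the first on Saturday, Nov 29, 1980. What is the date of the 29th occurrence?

Jun 13, 1981

The 29th occurrence is 28 intervals after the first: 28 × 7 = 196 days after Nov 29, 1980.
Nov has 30 days — 1 day to the end of Nov leaves 195.
Dec has 31 days (164 left).
Jan has 31 days (133 left).
Feb has 28 days (105 left).
Mar has 31 days (74 left).
Apr has 30 days (44 left).
May has 31 days (13 left).
13 days into Jun → Jun 13, 1981.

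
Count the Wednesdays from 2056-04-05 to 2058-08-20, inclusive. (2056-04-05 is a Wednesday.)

124

2056-04-05 is a Wednesday; the first Wednesday on or after it is 2056-04-05.
From 2056-04-05 to 2058-08-20: 270 + 365 + 232 = 867 days (rest of 2056, 2057, to 2058-08-20 in 2058).
867 ÷ 7 = 123 full weeks with remainder 6, so 123 more Wednesdays after the first → 124.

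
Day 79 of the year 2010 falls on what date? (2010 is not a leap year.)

2010-03-20

January has 31 days (79 − 31 = 48 remain).
February has 28 days (48 − 28 = 20 remain).
20 into March → March 20.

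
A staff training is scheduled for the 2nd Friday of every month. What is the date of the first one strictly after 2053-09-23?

September 2053 starts on a Monday; its first Friday is the 5th, so the 2nd Friday is the 12th — 2053-09-12.
That is not after 2053-09-23, so look at October 2053.
October 2053 starts on a Wednesday; its first Friday is the 3rd, so the 2nd Friday is the 10th — 2053-10-10.

2053-10-10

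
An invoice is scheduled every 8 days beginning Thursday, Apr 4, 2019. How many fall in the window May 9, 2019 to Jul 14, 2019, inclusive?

8

Occurrences land 8·i days after Apr 4, 2019 for i = 0, 1, 2, …
May 9, 2019 is 35 days after the start; 35 ÷ 8 = 4 remainder 3; since the remainder is 3, round up to i = 5. First occurrence in the window: #6 on May 14, 2019 (5×8 = 40 days in).
Jul 14, 2019 is 101 days after the start; 101 ÷ 8 = 12 remainder 5. Last occurrence in the window: #13 on Jul 9, 2019.
Occurrences #6 through #13: 8 in total.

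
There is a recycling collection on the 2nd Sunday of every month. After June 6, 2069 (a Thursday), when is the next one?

June 9, 2069

June 2069 starts on a Saturday; its first Sunday is the 2nd, so the 2nd Sunday is the 9th — June 9, 2069.
June 9, 2069 is after June 6, 2069, so that is the next one.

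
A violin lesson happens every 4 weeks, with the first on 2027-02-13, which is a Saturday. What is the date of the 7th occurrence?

2027-07-31

The 7th occurrence is 6 intervals after the first: 6 × 28 = 168 days after 2027-02-13.
February has 28 days — 15 days to the end of February leaves 153.
March has 31 days (122 left).
April has 30 days (92 left).
May has 31 days (61 left).
June has 30 days (31 left).
31 days into July → 2027-07-31.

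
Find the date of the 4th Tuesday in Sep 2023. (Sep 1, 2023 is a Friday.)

Sep 2023 begins on a Friday, so the first Tuesday is Sep 5 (4 days later).
The 4th Tuesday is 3 weeks later: 5 + 21 = 26.

Sep 26, 2023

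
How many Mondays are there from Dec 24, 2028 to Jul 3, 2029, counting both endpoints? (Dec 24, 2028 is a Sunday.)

Dec 24, 2028 is a Sunday; the first Monday on or after it is Dec 25, 2028 (1 day later).
From Dec 25, 2028 to Jul 3, 2029: 6 + 31 + 28 + 31 + 30 + 31 + 30 + 3 = 190 days (rest of Dec, Jan, Feb, Mar, Apr, May, Jun, Jul).
190 ÷ 7 = 27 full weeks with remainder 1, so 27 more Mondays after the first → 28.

28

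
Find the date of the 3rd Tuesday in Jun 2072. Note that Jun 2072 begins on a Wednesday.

Jun 21, 2072

Jun 2072 begins on a Wednesday, so the first Tuesday is Jun 7 (6 days later).
The 3rd Tuesday is 2 weeks later: 7 + 14 = 21.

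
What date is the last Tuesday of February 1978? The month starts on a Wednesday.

February 1978 begins on a Wednesday, so the first Tuesday is February 7 (6 days later).
February 1978 has 28 days. Adding weeks: 7, 14, 21, 28 — the last one ≤ 28 is the 28th.

1978-02-28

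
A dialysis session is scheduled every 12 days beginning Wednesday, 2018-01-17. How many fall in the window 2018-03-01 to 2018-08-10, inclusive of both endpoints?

Occurrences land 12·i days after 2018-01-17 for i = 0, 1, 2, …
2018-03-01 is 43 days after the start; 43 ÷ 12 = 3 remainder 7; since the remainder is 7, round up to i = 4. First occurrence in the window: #5 on 2018-03-06 (4×12 = 48 days in).
2018-08-10 is 205 days after the start; 205 ÷ 12 = 17 remainder 1. Last occurrence in the window: #18 on 2018-08-09.
Occurrences #5 through #18: 14 in total.

14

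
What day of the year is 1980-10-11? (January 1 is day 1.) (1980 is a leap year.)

Days in months before October: 31 + 29 + 31 + 30 + 31 + 30 + 31 + 31 + 30 = 274.
Plus 11 days into October → day 285.

285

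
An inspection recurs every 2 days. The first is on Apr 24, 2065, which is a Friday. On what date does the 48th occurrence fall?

The 48th occurrence is 47 intervals after the first: 47 × 2 = 94 days after Apr 24, 2065.
Apr has 30 days — 6 days to the end of Apr leaves 88.
May has 31 days (57 left).
Jun has 30 days (27 left).
27 days into Jul → Jul 27, 2065.

Jul 27, 2065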